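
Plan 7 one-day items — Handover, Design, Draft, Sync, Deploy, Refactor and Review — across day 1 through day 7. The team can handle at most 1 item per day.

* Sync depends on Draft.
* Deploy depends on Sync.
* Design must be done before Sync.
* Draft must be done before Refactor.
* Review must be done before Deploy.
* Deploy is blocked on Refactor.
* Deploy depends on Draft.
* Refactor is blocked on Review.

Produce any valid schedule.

Sync -> day 3; Deploy -> day 6; Review -> day 4; Draft -> day 1; Refactor -> day 5; Design -> day 2; Handover -> day 7

Checking: Draft(day 1) before Deploy(day 6); Review(day 4) before Refactor(day 5); Design(day 2) before Sync(day 3); Draft(day 1) before Sync(day 3); Review(day 4) before Deploy(day 6); Refactor(day 5) before Deploy(day 6); Sync(day 3) before Deploy(day 6); Draft(day 1) before Refactor(day 5); max 1 per day (cap 1).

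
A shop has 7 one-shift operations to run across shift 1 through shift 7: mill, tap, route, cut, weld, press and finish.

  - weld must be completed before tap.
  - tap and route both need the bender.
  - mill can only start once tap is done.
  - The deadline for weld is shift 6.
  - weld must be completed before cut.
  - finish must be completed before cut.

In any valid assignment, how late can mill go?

shift 7

Precedence pushes mill to at least shift 3.
mill at shift 7 is achievable: tap=shift 2; route=shift 1; mill=shift 7; cut=shift 2; press=shift 1; weld=shift 1; finish=shift 1.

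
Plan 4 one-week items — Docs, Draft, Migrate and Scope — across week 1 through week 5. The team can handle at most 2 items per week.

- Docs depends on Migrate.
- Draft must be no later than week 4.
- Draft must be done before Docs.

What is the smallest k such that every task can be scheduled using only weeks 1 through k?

2

The precedence chain requires at least 2 distinct weeks.
With at most 2 per week and 4 tasks, at least 2 weeks are needed.
2 works (last occupied week: week 2): for example Migrate in week 1, Docs in week 2, Draft in week 1, Scope in week 2.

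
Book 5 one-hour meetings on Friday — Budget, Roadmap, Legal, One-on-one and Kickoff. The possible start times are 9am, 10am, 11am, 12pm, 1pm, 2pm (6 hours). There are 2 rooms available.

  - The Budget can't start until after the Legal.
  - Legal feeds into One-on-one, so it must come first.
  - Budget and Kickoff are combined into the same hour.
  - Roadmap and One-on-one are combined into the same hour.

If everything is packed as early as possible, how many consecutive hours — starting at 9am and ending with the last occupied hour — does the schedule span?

3 hours

The precedence chain requires at least 2 distinct hours.
With at most 2 per hour and 5 meetings, at least 3 hours are needed.
3 works (last occupied hour: 11am): for example Roadmap -> 11am; Legal -> 9am; One-on-one -> 11am; Budget -> 10am; Kickoff -> 10am.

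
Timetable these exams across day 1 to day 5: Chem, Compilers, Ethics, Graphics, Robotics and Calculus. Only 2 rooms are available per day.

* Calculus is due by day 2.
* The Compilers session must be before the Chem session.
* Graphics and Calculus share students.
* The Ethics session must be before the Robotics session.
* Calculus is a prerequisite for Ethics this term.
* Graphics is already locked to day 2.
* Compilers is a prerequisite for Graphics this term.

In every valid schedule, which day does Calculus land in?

Calculus's window is day 1–day 2.
Graphics is fixed at day 2, and Calculus can't share a day with Graphics.
So Calculus must be day 1.

day 1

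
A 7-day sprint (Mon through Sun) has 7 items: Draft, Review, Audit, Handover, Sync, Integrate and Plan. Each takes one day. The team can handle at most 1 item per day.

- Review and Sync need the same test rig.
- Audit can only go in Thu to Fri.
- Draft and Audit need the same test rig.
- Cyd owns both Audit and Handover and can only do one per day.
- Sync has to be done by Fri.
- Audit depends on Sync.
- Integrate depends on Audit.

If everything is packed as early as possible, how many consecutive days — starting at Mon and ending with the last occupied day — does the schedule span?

The precedence chain requires at least 3 distinct days.
With at most 1 per day and 7 tasks, at least 7 days are needed.
Propagating the time windows through the other constraints, Integrate can't land before Fri — that is day 5 counting from Mon — so the schedule must run through at least 5 days.
7 works (last occupied day: Sun): for example Handover=Sat, Plan=Sun, Draft=Tue, Integrate=Fri, Audit=Thu, Review=Wed, Sync=Mon.

7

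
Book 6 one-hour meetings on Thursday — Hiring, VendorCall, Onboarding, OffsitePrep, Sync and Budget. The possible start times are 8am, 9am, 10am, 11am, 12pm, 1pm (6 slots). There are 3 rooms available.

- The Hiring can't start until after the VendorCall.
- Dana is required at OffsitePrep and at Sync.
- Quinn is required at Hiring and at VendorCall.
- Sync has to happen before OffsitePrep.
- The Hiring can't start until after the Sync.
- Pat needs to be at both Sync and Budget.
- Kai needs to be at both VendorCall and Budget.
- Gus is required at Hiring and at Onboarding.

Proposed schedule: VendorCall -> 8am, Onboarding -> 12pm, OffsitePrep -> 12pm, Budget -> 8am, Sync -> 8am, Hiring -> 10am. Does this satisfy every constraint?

The Hiring can't start until after the VendorCall — holds.
Pat needs to be at both Sync and Budget — violated.
Dana is required at OffsitePrep and at Sync — holds.
Gus is required at Hiring and at Onboarding — holds.
Kai needs to be at both VendorCall and Budget — violated.
The Hiring can't start until after the Sync — holds.
There are 3 rooms available — holds.
Quinn is required at Hiring and at VendorCall — holds.
Sync has to happen before OffsitePrep — holds.

Invalid. Pat needs to be at both Sync and Budget.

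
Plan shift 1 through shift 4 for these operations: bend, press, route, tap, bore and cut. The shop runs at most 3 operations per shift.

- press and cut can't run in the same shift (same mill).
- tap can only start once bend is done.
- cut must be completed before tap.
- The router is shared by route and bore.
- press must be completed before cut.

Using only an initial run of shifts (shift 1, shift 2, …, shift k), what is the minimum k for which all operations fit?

The precedence chain requires at least 3 distinct shifts.
With at most 3 per shift and 6 operations, at least 2 shifts are needed.
3 works (last occupied shift: shift 3): for example bore=shift 2, tap=shift 3, route=shift 1, press=shift 1, bend=shift 1, cut=shift 2.

3 shifts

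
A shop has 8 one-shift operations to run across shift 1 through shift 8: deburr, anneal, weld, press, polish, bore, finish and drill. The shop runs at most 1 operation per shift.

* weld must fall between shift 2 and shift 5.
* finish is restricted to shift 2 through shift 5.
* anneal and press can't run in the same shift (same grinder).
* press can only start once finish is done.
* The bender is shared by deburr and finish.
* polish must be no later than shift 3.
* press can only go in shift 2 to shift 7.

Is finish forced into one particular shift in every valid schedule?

No

finish can be shift 2 (e.g. bore in shift 7; deburr in shift 5; anneal in shift 6; press in shift 4; drill in shift 8; finish in shift 2; weld in shift 3; polish in shift 1) or shift 3 (e.g. bore -> shift 7, polish -> shift 1, finish -> shift 3, press -> shift 4, anneal -> shift 6, drill -> shift 8, weld -> shift 2, deburr -> shift 5).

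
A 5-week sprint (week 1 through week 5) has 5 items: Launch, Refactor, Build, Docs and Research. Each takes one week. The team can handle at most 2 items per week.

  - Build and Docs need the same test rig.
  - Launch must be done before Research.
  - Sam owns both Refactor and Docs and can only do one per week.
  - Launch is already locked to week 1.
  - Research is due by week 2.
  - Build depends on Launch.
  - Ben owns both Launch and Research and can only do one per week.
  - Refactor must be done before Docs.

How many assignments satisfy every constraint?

27

Splitting on Refactor: it can be week 1 (12), week 2 (6), week 3 (6), week 4 (3). Listing each branch's schedules as (Launch, Build, Docs, Research) by week number:
Refactor=week 1: (1,2,3,2) (1,2,4,2) (1,2,5,2) (1,3,2,2) (1,3,4,2) (1,3,5,2) (1,4,2,2) (1,4,3,2) (1,4,5,2) (1,5,2,2) (1,5,3,2) (1,5,4,2) — 12.
Refactor=week 2: (1,3,4,2) (1,3,5,2) (1,4,3,2) (1,4,5,2) (1,5,3,2) (1,5,4,2) — 6.
Refactor=week 3: (1,2,4,2) (1,2,5,2) (1,3,4,2) (1,3,5,2) (1,4,5,2) (1,5,4,2) — 6.
Refactor=week 4: (1,2,5,2) (1,3,5,2) (1,4,5,2) — 3.
Summing: 12 + 6 + 6 + 3 = 27.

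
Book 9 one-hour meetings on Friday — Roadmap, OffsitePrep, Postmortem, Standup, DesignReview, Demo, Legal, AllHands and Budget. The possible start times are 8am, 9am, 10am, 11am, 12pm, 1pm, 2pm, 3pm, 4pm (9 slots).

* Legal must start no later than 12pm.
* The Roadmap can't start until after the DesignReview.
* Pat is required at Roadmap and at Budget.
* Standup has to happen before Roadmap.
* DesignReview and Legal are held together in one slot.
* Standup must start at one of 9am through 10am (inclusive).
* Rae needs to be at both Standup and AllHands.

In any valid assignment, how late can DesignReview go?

12pm

DesignReview must be in the same slot as Legal, which can't be after 12pm, so DesignReview is at most 12pm.
DesignReview at 12pm is achievable: DesignReview=12pm; OffsitePrep=8am; AllHands=8am; Legal=12pm; Budget=8am; Roadmap=1pm; Postmortem=8am; Standup=9am; Demo=8am.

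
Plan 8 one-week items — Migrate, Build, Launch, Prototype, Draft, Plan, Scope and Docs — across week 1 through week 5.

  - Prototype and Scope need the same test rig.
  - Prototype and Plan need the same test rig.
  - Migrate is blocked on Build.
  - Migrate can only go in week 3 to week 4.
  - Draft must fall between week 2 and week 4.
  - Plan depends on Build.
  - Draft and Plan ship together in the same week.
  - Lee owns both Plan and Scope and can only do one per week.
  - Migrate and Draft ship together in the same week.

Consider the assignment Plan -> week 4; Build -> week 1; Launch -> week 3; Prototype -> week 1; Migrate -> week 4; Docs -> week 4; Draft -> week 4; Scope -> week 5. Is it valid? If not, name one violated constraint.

Valid

Draft and Plan ship together in the same week — holds.
Migrate and Draft ship together in the same week — holds.
Migrate is blocked on Build — holds.
Prototype and Scope need the same test rig — holds.
Migrate can only go in week 3 to week 4 — holds.
Draft must fall between week 2 and week 4 — holds.
Prototype and Plan need the same test rig — holds.
Plan depends on Build — holds.
Lee owns both Plan and Scope and can only do one per week — holds.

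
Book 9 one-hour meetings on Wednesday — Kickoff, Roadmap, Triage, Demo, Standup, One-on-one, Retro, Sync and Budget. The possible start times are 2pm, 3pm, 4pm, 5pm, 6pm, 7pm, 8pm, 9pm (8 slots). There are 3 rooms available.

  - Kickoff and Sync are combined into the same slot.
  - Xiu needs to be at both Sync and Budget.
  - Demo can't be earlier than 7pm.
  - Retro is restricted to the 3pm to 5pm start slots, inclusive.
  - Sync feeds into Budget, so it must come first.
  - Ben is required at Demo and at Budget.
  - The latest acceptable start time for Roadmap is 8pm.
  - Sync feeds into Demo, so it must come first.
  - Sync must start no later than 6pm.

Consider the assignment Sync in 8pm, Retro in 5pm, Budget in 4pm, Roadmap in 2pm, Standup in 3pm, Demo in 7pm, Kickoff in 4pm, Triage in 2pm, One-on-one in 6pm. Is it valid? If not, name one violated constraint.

Invalid. Sync feeds into Budget, so it must come first.

Ben is required at Demo and at Budget — holds.
Demo can't be earlier than 7pm — holds.
Sync must start no later than 6pm — violated.
Xiu needs to be at both Sync and Budget — holds.
The latest acceptable start time for Roadmap is 8pm — holds.
Sync feeds into Demo, so it must come first — violated.
Sync feeds into Budget, so it must come first — violated.
Retro is restricted to the 3pm to 5pm start slots, inclusive — holds.
Kickoff and Sync are combined into the same slot — violated.
There are 3 rooms available — holds.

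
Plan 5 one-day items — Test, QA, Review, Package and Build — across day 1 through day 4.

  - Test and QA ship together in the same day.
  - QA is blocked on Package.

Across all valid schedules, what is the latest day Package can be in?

Downstream work caps Package at day 3.
Package at day 3 is achievable: Review in day 1, QA in day 4, Test in day 4, Package in day 3, Build in day 1.

day 3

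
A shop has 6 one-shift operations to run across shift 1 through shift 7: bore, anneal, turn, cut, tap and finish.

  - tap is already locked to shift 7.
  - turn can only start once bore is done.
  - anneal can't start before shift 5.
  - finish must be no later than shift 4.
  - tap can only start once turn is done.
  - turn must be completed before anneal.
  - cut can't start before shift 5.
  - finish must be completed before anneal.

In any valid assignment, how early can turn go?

shift 2

Precedence pushes turn to at least shift 2; downstream work caps turn at shift 6.
turn at shift 2 is achievable: turn -> shift 2, bore -> shift 1, tap -> shift 7, anneal -> shift 5, finish -> shift 1, cut -> shift 5.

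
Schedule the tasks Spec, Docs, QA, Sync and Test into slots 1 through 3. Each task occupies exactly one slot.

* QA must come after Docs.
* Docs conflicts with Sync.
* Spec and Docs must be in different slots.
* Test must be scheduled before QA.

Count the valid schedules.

Splitting on Spec: it can be 1 (4), 2 (6), 3 (10). Listing each branch's schedules as (Docs, QA, Sync, Test):
Spec=1: (2,3,1,1) (2,3,1,2) (2,3,3,1) (2,3,3,2) — 4.
Spec=2: (1,2,2,1) (1,2,3,1) (1,3,2,1) (1,3,2,2) (1,3,3,1) (1,3,3,2) — 6.
Spec=3: (1,2,2,1) (1,2,3,1) (1,3,2,1) (1,3,2,2) (1,3,3,1) (1,3,3,2) (2,3,1,1) (2,3,1,2) (2,3,3,1) (2,3,3,2) — 10.
Summing: 4 + 6 + 10 = 20.

20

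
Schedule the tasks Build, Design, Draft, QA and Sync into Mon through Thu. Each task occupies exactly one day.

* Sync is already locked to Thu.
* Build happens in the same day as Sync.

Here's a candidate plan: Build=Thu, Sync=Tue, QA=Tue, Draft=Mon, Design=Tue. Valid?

No. Sync is already locked to Thu is not satisfied.

Build happens in the same day as Sync — violated.
Sync is already locked to Thu — violated.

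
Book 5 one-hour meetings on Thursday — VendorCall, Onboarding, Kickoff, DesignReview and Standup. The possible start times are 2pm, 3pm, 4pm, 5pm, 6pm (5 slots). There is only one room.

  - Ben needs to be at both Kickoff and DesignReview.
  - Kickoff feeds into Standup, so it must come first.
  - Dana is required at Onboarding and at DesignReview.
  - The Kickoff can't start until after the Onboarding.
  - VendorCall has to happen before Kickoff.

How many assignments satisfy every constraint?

10

Splitting on VendorCall: it can be 2pm (4), 3pm (4), 4pm (2). Listing each branch's schedules as (Onboarding, Kickoff, DesignReview, Standup):
VendorCall=2pm: (3pm,4pm,5pm,6pm) (3pm,4pm,6pm,5pm) (3pm,5pm,4pm,6pm) (4pm,5pm,3pm,6pm) — 4.
VendorCall=3pm: (2pm,4pm,5pm,6pm) (2pm,4pm,6pm,5pm) (2pm,5pm,4pm,6pm) (4pm,5pm,2pm,6pm) — 4.
VendorCall=4pm: (2pm,5pm,3pm,6pm) (3pm,5pm,2pm,6pm) — 2.
Summing: 4 + 4 + 2 = 10.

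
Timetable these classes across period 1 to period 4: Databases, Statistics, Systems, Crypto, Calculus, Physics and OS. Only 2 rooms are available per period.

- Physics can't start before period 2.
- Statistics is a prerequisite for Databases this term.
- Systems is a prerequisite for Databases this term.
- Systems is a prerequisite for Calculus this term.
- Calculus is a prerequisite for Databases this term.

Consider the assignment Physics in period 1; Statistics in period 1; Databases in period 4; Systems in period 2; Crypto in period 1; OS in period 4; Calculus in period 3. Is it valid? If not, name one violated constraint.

Invalid. Physics can't start before period 2.

Calculus is a prerequisite for Databases this term — holds.
Only 2 rooms are available per period — violated.
Physics can't start before period 2 — violated.
Systems is a prerequisite for Databases this term — holds.
Systems is a prerequisite for Calculus this term — holds.
Statistics is a prerequisite for Databases this term — holds.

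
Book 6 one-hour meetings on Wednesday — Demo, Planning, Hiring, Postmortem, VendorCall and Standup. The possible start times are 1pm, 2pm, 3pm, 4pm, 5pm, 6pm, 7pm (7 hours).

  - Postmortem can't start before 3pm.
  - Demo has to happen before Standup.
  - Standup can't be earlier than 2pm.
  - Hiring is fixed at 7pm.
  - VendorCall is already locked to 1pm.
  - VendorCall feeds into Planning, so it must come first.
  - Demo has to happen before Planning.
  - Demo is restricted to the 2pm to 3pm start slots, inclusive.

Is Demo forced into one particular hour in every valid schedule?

Demo can be 2pm (e.g. VendorCall=1pm, Hiring=7pm, Postmortem=3pm, Demo=2pm, Planning=3pm, Standup=3pm) or 3pm (e.g. Hiring -> 7pm; Standup -> 4pm; Planning -> 4pm; VendorCall -> 1pm; Postmortem -> 3pm; Demo -> 3pm).

No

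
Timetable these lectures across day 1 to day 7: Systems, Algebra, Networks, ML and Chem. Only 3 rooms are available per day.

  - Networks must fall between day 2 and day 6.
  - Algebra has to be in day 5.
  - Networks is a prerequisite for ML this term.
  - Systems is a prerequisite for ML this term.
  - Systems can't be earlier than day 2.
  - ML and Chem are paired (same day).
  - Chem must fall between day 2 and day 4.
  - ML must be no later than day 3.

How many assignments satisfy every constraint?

1

Enumerating: Algebra -> day 5, Networks -> day 2, ML -> day 3, Systems -> day 2, Chem -> day 3.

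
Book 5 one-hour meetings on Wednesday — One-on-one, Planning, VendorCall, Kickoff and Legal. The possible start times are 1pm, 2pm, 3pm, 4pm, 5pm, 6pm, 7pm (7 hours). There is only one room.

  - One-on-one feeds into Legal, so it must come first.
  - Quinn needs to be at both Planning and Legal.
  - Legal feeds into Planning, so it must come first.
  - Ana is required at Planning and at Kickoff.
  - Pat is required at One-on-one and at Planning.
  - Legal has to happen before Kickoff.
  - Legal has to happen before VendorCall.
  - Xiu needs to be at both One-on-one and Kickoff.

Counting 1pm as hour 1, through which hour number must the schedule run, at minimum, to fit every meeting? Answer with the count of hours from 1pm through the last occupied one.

The precedence chain requires at least 3 distinct hours.
With at most 1 per hour and 5 meetings, at least 5 hours are needed.
5 works (last occupied hour: 5pm): for example Kickoff -> 5pm; Planning -> 3pm; Legal -> 2pm; VendorCall -> 4pm; One-on-one -> 1pm.

5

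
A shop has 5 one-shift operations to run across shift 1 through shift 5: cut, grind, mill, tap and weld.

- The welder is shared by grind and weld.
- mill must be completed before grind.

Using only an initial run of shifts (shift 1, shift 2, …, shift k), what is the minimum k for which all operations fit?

The precedence chain requires at least 2 distinct shifts.
2 works (last occupied shift: shift 2): for example cut -> shift 1, tap -> shift 1, weld -> shift 1, grind -> shift 2, mill -> shift 1.

2 shifts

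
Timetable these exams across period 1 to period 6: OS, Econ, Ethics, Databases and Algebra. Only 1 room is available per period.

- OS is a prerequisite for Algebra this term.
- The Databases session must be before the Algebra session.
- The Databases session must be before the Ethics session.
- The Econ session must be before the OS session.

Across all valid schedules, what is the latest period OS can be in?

period 5

Precedence pushes OS to at least period 2; downstream work caps OS at period 5.
OS at period 5 is achievable: OS in period 5; Ethics in period 3; Econ in period 2; Algebra in period 6; Databases in period 1.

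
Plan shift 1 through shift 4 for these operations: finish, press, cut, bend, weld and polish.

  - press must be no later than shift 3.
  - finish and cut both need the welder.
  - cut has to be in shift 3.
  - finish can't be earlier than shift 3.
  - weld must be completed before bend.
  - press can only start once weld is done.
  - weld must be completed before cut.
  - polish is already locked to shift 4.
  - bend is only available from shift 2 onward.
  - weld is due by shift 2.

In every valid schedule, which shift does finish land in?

finish's window is shift 3–shift 4.
cut is fixed at shift 3, and finish can't share a shift with cut.
So finish must be shift 4.

shift 4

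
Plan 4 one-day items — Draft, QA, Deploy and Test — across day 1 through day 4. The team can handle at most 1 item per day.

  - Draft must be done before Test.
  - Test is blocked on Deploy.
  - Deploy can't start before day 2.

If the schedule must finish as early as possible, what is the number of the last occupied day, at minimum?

4

The precedence chain requires at least 2 distinct days.
With at most 1 per day and 4 tasks, at least 4 days are needed.
Propagating the time windows through the other constraints, Test can't land before day 3, so the schedule must run through at least day 3.
4 works (last occupied day: day 4): for example Draft in day 1; Test in day 3; Deploy in day 2; QA in day 4.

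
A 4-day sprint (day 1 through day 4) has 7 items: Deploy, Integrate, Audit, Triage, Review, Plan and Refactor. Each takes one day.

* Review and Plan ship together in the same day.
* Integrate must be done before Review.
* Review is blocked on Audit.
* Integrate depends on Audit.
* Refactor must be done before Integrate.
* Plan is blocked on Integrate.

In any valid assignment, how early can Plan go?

day 3

Precedence pushes Plan to at least day 3.
Plan at day 3 is achievable: Refactor -> day 1; Deploy -> day 1; Review -> day 3; Audit -> day 1; Plan -> day 3; Integrate -> day 2; Triage -> day 1.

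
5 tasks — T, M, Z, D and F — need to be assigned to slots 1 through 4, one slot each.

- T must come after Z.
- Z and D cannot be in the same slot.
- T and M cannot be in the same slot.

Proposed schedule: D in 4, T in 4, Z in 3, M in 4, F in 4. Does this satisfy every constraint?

T must come after Z — holds.
T and M cannot be in the same slot — violated.
Z and D cannot be in the same slot — holds.

No — it violates: T and M cannot be in the same slot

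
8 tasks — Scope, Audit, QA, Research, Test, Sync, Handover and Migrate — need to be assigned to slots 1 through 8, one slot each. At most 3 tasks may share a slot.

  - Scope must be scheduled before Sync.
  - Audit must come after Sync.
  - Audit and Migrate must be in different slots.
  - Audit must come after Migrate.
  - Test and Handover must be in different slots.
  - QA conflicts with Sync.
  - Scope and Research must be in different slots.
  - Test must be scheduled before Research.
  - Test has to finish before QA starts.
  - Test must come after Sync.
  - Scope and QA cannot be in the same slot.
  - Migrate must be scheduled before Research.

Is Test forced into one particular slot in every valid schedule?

Test can be 3 (e.g. QA=4, Scope=1, Audit=3, Sync=2, Handover=1, Migrate=1, Test=3, Research=4) or 4 (e.g. Research in 5; QA in 5; Migrate in 1; Sync in 2; Scope in 1; Audit in 3; Handover in 1; Test in 4).

No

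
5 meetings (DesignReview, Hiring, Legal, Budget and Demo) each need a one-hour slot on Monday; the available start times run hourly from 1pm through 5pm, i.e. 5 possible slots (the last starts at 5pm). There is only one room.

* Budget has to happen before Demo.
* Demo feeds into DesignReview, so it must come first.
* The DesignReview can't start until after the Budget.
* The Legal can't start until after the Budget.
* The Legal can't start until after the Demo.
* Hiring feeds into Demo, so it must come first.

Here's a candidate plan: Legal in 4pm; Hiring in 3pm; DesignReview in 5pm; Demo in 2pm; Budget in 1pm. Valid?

Budget has to happen before Demo — holds.
Demo feeds into DesignReview, so it must come first — holds.
Hiring feeds into Demo, so it must come first — violated.
There is only one room — holds.
The DesignReview can't start until after the Budget — holds.
The Legal can't start until after the Budget — holds.
The Legal can't start until after the Demo — holds.

Invalid. Hiring feeds into Demo, so it must come first.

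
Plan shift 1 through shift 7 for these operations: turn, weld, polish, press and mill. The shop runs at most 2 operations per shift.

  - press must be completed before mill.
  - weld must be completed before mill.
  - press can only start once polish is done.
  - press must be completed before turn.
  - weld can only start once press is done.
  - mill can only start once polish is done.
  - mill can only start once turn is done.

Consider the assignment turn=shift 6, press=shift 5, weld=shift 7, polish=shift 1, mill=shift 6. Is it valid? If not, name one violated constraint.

Invalid. weld must be completed before mill.

mill can only start once turn is done — violated.
press must be completed before turn — holds.
mill can only start once polish is done — holds.
weld must be completed before mill — violated.
press can only start once polish is done — holds.
weld can only start once press is done — holds.
press must be completed before mill — holds.
The shop runs at most 2 operations per shift — holds.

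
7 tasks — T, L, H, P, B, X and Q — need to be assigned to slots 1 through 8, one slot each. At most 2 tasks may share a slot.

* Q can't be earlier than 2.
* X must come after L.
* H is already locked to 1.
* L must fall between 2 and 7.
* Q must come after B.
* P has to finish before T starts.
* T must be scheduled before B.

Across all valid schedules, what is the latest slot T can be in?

Precedence pushes T to at least 2; downstream work caps T at 6.
T at 6 is achievable: H in 1; B in 7; T in 6; Q in 8; L in 2; P in 1; X in 3.

6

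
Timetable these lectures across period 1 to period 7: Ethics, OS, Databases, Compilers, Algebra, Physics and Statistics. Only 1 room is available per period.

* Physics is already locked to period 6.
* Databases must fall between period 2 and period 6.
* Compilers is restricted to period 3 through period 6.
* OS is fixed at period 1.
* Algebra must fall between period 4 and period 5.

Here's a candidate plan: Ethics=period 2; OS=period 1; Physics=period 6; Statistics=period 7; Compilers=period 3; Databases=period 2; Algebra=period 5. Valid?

No. Only 1 room is available per period is not satisfied.

OS is fixed at period 1 — holds.
Physics is already locked to period 6 — holds.
Compilers is restricted to period 3 through period 6 — holds.
Only 1 room is available per period — violated.
Databases must fall between period 2 and period 6 — holds.
Algebra must fall between period 4 and period 5 — holds.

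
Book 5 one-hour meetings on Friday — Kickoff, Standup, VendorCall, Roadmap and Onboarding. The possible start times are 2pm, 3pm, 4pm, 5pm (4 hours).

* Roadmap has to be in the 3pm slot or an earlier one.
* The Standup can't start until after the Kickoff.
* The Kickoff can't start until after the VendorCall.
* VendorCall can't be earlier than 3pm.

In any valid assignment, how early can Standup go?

Precedence pushes Standup to at least 5pm.
Standup at 5pm is achievable: Onboarding -> 2pm, Standup -> 5pm, Roadmap -> 2pm, VendorCall -> 3pm, Kickoff -> 4pm.

5pm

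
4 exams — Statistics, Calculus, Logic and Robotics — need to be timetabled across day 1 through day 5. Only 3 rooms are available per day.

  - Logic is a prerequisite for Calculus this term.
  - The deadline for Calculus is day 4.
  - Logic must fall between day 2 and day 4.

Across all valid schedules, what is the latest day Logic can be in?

Logic is available from day 2; Logic's own window allows nothing later than day 4; downstream work caps Logic at day 3.
Logic at day 3 is achievable: Logic in day 3; Robotics in day 1; Statistics in day 1; Calculus in day 4.

day 3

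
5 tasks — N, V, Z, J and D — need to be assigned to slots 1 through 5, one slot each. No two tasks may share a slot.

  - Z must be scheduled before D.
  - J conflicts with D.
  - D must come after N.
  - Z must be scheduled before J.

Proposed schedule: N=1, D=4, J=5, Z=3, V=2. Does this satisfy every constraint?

Yes, all constraints hold

Z must be scheduled before D — holds.
Z must be scheduled before J — holds.
J conflicts with D — holds.
D must come after N — holds.
No two tasks may share a slot — holds.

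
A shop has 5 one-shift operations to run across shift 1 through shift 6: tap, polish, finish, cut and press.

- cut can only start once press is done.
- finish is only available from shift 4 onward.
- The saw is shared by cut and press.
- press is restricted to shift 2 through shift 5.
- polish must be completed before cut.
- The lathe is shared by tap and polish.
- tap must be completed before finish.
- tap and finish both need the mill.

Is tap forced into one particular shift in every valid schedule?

No

tap can be shift 1 (e.g. press in shift 2, cut in shift 3, polish in shift 2, finish in shift 4, tap in shift 1) or shift 2 (e.g. tap=shift 2, press=shift 2, finish=shift 4, cut=shift 3, polish=shift 1).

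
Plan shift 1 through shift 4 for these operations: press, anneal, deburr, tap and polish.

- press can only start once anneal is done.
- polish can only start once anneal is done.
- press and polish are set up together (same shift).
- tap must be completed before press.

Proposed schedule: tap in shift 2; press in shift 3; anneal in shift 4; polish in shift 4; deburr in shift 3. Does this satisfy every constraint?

press and polish are set up together (same shift) — violated.
polish can only start once anneal is done — violated.
tap must be completed before press — holds.
press can only start once anneal is done — violated.

Invalid. press can only start once anneal is done.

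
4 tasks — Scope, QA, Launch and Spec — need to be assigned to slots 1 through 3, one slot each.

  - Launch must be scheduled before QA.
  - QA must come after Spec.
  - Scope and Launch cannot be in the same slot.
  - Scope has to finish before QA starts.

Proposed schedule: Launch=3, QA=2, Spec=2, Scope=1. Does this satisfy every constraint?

Scope has to finish before QA starts — holds.
Scope and Launch cannot be in the same slot — holds.
Launch must be scheduled before QA — violated.
QA must come after Spec — violated.

No — it violates: Launch must be scheduled before QA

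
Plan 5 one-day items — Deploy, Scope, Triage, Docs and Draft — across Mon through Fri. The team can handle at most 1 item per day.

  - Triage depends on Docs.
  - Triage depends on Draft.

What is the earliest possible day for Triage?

Wed

Precedence pushes Triage to at least Tue.
Triage at Wed is achievable: Draft in Tue; Docs in Mon; Triage in Wed; Deploy in Thu; Scope in Fri.
Nothing earlier works — the capacity limit rule out every day before Wed.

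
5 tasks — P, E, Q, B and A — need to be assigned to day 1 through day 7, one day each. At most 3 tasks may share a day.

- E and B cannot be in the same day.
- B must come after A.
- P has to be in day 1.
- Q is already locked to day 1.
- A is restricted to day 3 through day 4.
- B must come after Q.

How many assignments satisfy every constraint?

Splitting on B: it can be day 4 (6), day 5 (12), day 6 (12), day 7 (12). Listing each branch's schedules as (P, E, Q, A) by day number:
B=day 4: (1,1,1,3) (1,2,1,3) (1,3,1,3) (1,5,1,3) (1,6,1,3) (1,7,1,3) — 6.
B=day 5: (1,1,1,3) (1,1,1,4) (1,2,1,3) (1,2,1,4) (1,3,1,3) (1,3,1,4) (1,4,1,3) (1,4,1,4) (1,6,1,3) (1,6,1,4) (1,7,1,3) (1,7,1,4) — 12.
B=day 6: (1,1,1,3) (1,1,1,4) (1,2,1,3) (1,2,1,4) (1,3,1,3) (1,3,1,4) (1,4,1,3) (1,4,1,4) (1,5,1,3) (1,5,1,4) (1,7,1,3) (1,7,1,4) — 12.
B=day 7: (1,1,1,3) (1,1,1,4) (1,2,1,3) (1,2,1,4) (1,3,1,3) (1,3,1,4) (1,4,1,3) (1,4,1,4) (1,5,1,3) (1,5,1,4) (1,6,1,3) (1,6,1,4) — 12.
Summing: 6 + 12 + 12 + 12 = 42.

42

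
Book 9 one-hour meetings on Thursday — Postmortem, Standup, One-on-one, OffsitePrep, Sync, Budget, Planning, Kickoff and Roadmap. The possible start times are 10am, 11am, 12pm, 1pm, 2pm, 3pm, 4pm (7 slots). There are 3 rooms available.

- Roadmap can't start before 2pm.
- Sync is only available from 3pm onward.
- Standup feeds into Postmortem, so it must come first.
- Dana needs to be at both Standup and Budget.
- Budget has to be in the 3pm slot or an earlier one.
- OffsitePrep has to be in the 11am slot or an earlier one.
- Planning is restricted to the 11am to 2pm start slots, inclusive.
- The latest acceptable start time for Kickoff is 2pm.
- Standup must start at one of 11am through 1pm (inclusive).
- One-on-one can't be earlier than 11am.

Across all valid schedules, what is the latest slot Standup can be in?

Standup is available from 11am; Standup's own window allows nothing later than 1pm.
Standup at 1pm is achievable: Standup -> 1pm; Postmortem -> 2pm; Kickoff -> 10am; OffsitePrep -> 10am; Planning -> 11am; Roadmap -> 2pm; Budget -> 10am; One-on-one -> 11am; Sync -> 3pm.

1pm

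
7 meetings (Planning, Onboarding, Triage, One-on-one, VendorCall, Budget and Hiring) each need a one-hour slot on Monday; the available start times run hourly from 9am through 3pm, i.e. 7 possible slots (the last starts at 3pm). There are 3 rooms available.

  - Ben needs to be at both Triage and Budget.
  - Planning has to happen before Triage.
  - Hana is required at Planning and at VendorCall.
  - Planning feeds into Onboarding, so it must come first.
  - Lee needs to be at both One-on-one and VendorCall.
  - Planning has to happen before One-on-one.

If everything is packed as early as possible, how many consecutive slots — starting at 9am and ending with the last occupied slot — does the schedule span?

The precedence chain requires at least 2 distinct slots.
With at most 3 per slot and 7 meetings, at least 3 slots are needed.
3 works (last occupied slot: 11am): for example One-on-one in 10am, Hiring in 9am, Triage in 10am, VendorCall in 11am, Planning in 9am, Budget in 9am, Onboarding in 10am.

3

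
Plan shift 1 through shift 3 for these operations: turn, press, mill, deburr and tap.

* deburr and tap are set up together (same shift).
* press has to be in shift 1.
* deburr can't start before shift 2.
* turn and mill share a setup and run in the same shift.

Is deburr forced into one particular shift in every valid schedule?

deburr can be shift 2 (e.g. press in shift 1; turn in shift 1; tap in shift 2; mill in shift 1; deburr in shift 2) or shift 3 (e.g. turn in shift 1, deburr in shift 3, mill in shift 1, press in shift 1, tap in shift 3).

No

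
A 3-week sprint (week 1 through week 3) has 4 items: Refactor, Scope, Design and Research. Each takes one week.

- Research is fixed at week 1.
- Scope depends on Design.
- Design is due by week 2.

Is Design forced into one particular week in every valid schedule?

No

Design can be week 1 (e.g. Refactor=week 1; Design=week 1; Scope=week 2; Research=week 1) or week 2 (e.g. Scope in week 3, Research in week 1, Refactor in week 1, Design in week 2).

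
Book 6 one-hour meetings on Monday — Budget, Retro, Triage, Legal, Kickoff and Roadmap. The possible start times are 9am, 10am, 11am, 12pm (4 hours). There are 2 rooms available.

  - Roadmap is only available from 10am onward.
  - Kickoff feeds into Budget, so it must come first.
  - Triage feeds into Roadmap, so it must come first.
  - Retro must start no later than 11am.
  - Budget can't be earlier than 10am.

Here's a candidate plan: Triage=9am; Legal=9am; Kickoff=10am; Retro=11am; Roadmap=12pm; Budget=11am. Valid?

Retro must start no later than 11am — holds.
There are 2 rooms available — holds.
Kickoff feeds into Budget, so it must come first — holds.
Roadmap is only available from 10am onward — holds.
Triage feeds into Roadmap, so it must come first — holds.
Budget can't be earlier than 10am — holds.

Yes, all constraints hold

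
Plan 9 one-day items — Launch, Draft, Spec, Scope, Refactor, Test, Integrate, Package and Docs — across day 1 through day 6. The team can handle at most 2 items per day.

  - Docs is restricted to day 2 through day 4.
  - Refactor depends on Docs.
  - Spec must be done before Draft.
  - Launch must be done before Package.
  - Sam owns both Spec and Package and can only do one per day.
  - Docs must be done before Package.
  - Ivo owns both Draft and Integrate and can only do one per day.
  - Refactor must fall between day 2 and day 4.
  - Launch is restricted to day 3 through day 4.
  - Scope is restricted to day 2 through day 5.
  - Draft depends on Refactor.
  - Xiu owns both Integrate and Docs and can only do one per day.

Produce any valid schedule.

Docs -> day 2; Launch -> day 3; Integrate -> day 5; Test -> day 1; Spec -> day 1; Scope -> day 2; Draft -> day 4; Refactor -> day 3; Package -> day 4

Checking: Spec(day 1) before Draft(day 4); Refactor(day 3) before Draft(day 4); Docs(day 2) before Refactor(day 3); Launch(day 3) before Package(day 4); Docs(day 2) before Package(day 4); Draft(day 4) != Integrate(day 5); Integrate(day 5) != Docs(day 2); Spec(day 1) != Package(day 4); Scope=day 2 in [day 2,day 5]; Launch=day 3 in [day 3,day 4]; Refactor=day 3 in [day 2,day 4]; Docs=day 2 in [day 2,day 4]; max 2 per day (cap 2).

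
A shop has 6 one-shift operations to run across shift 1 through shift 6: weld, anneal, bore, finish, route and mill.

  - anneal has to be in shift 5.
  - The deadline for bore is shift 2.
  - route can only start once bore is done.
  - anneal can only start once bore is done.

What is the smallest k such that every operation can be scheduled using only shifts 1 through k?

The precedence chain requires at least 2 distinct shifts.
anneal can't be placed before shift 5, so the schedule must run through at least shift 5.
5 works (last occupied shift: shift 5): for example bore -> shift 1; anneal -> shift 5; finish -> shift 1; mill -> shift 1; route -> shift 2; weld -> shift 1.

5 shifts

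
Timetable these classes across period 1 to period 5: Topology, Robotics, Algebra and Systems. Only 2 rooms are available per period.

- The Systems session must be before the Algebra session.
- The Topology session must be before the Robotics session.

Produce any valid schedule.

Algebra in period 2; Topology in period 1; Robotics in period 2; Systems in period 1

Checking: Topology(period 1) before Robotics(period 2); Systems(period 1) before Algebra(period 2); max 2 per period (cap 2).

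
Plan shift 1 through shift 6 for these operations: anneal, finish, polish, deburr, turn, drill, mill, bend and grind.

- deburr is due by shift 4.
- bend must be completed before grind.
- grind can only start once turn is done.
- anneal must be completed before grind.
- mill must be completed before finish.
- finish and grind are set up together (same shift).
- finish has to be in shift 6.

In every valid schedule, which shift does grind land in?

Grind must be in the same shift as finish, which can't be before shift 6, so grind is at least shift 6.
So grind is pinned to shift 6.

shift 6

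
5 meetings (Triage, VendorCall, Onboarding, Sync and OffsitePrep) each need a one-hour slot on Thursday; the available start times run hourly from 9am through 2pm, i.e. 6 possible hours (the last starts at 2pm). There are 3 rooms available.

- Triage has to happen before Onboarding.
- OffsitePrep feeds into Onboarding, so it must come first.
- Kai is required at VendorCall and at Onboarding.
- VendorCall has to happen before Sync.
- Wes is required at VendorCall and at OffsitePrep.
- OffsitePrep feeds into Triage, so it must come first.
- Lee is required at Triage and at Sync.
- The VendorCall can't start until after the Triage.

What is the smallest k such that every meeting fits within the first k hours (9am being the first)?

4

The precedence chain requires at least 4 distinct hours.
With at most 3 per hour and 5 meetings, at least 2 hours are needed.
4 works (last occupied hour: 12pm): for example Sync=12pm, Triage=10am, OffsitePrep=9am, Onboarding=12pm, VendorCall=11am.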